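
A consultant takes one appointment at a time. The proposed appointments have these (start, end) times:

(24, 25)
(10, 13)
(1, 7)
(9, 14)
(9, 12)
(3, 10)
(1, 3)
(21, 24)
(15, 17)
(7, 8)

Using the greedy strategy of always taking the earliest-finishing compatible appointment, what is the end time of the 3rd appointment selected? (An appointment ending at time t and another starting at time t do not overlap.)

Sorted by end: (1,3)  (1,7)  (7,8)  (3,10)  (9,12)  (10,13)  (9,14)  (15,17)  (21,24)  (24,25)
take (1,3); skip (1,7); take (7,8); take (9,12); skip (9,14); take (15,17); take (21,24); take (24,25).
Selected: (1,3) (7,8) (9,12) (15,17) (21,24) (24,25)

12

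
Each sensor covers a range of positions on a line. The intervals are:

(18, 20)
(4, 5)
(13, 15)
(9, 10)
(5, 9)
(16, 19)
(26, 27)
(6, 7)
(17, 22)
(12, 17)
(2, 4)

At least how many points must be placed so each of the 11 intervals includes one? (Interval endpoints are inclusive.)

6

Sorted: [2,4] [4,5] [6,7] [5,9] [9,10] [13,15] [12,17] [16,19] [18,20] [17,22] [26,27]
{[2,4],[4,5]} hit by 4; {[6,7],[5,9]} hit by 7; {[9,10]} hit by 10; {[13,15],[12,17]} hit by 15; {[16,19],[18,20],[17,22]} hit by 19; {[26,27]} hit by 27.
Points: 4, 7, 10, 15, 19, 27 (6 total).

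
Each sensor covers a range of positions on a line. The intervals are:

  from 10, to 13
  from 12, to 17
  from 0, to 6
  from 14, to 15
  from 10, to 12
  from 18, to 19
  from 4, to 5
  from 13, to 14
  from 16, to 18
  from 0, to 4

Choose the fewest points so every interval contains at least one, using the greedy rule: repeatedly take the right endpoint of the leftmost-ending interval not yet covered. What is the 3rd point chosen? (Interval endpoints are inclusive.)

14

Sorted: [0,4] [4,5] [0,6] [10,12] [10,13] [13,14] [14,15] [12,17] [16,18] [18,19]
{[0,4],[4,5],[0,6]} hit by 4; {[10,12],[10,13]} hit by 12; {[13,14],[14,15],[12,17]} hit by 14; {[16,18],[18,19]} hit by 18.
Points: 4, 12, 14, 18 (4 total).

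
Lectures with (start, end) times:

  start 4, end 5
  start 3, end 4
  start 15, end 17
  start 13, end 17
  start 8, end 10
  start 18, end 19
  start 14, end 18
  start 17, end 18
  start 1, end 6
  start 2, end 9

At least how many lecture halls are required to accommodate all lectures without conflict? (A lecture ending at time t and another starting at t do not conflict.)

3

Events (time:±→running): 1:+→1 2:+→2 3:+→3 … peak 3.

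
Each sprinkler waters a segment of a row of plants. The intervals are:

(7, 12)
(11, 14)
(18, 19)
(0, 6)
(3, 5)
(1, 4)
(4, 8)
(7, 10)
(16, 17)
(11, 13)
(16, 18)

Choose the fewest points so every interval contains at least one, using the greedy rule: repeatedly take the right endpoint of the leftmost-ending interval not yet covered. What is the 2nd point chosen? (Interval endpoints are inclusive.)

10

Sort by right endpoint; whenever an interval is uncovered, place a point at its right end.
By right end: [1,4]  [3,5]  [0,6]  [4,8]  [7,10]  [7,12]  [11,13]  [11,14]  [16,17]  [16,18]  [18,19]
[1,4] uncovered → point at 4; [7,10] uncovered → point at 10; [11,13] uncovered → point at 13; [16,17] uncovered → point at 17; [18,19] uncovered → point at 19.
Points: 4, 10, 13, 17, 19 (5 total).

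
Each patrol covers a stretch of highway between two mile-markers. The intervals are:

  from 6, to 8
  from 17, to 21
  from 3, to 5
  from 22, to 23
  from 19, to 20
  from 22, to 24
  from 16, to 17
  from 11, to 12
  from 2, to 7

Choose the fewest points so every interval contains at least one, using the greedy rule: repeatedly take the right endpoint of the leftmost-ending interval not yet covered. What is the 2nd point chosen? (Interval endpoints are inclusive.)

8

Sort by right endpoint; whenever an interval is uncovered, place a point at its right end.
By right end: [3,5]  [2,7]  [6,8]  [11,12]  [16,17]  [19,20]  [17,21]  [22,23]  [22,24]
[3,5] uncovered → point at 5; [6,8] uncovered → point at 8; [11,12] uncovered → point at 12; [16,17] uncovered → point at 17; [19,20] uncovered → point at 20; [22,23] uncovered → point at 23.
Points: 5, 8, 12, 17, 20, 23 (6 total).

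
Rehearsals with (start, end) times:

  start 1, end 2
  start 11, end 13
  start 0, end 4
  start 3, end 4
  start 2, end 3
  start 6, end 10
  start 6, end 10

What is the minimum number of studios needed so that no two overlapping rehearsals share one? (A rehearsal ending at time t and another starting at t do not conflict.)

2

The answer is the maximum number of intervals overlapping at any instant.
starts: [0, 1, 2, 3, 6, 6, 11]
ends:   [2, 3, 4, 4, 10, 10, 13]
s0→1 s1→2  — peak 2.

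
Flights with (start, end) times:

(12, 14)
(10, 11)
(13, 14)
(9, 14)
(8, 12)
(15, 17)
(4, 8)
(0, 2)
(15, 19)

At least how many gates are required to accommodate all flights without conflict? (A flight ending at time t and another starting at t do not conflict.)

Events (time:±→running): 0:+→1 2:-→0 4:+→1 8:-→0 8:+→1 9:+→2 10:+→3 … peak 3.

3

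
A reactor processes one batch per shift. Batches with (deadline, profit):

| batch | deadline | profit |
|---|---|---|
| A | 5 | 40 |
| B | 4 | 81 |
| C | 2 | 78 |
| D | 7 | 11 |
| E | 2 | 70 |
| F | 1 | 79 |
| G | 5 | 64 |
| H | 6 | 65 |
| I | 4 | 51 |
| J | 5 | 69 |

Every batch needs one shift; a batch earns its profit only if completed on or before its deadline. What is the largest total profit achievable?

447

By profit: B(d4,81), F(d1,79), C(d2,78), E(d2,70), J(d5,69), H(d6,65), G(d5,64), I(d4,51), A(d5,40), D(d7,11)
B→slot 4; F→slot 1; C→slot 2; E skipped; J→slot 5; H→slot 6; G→slot 3; I skipped; A skipped; D→slot 7.
Profit = 79 + 78 + 64 + 81 + 69 + 65 + 11 = 447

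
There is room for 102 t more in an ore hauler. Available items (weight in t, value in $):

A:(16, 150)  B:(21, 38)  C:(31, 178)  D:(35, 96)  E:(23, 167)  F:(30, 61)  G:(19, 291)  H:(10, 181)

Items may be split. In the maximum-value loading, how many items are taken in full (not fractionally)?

Order: H (181/10=18.10) > G (291/19=15.32) > A (150/16=9.38) > E (167/23=7.26) > C (178/31=5.74) > D (96/35=2.74) > F (61/30=2.03) > B (38/21=1.81)
Fill: take H (10 @ 181) → take G (19 @ 291) → take A (16 @ 150) → take E (23 @ 167) → take C (31 @ 178) → take 3/35 of D → 8.23; 102/102 used.
5 item(s) taken whole; one partial (take 3/35 of D).

5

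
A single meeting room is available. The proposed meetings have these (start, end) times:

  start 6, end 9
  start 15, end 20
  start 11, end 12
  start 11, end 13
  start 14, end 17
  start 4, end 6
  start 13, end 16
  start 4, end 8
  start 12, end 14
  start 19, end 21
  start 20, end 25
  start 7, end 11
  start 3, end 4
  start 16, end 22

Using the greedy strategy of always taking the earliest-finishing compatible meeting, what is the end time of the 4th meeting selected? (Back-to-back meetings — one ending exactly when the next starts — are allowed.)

Sort by end time and greedily take each interval whose start is ≥ the last chosen end.
Sorted by end: (3,4)  (4,6)  (4,8)  (6,9)  (7,11)  (11,12)  (11,13)  (12,14)  (13,16)  (14,17)  (15,20)  (19,21)  (16,22)  (20,25)
take (3,4); take (4,6); take (6,9); take (11,12); take (12,14); take (14,17); skip (15,20); take (19,21); skip (16,22).
Selected: (3,4) (4,6) (6,9) (11,12) (12,14) (14,17) (19,21)

12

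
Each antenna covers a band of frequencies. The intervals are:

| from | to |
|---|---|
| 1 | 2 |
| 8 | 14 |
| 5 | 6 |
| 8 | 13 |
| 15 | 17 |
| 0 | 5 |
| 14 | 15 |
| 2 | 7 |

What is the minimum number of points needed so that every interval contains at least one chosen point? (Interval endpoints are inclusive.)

4

Process intervals by earliest right end; each time one isn't hit yet, stab at its right endpoint.
By right end: [1,2]  [0,5]  [5,6]  [2,7]  [8,13]  [8,14]  [14,15]  [15,17]
[1,2] uncovered → point at 2; [5,6] uncovered → point at 6; [8,13] uncovered → point at 13; [14,15] uncovered → point at 15.
Points: 2, 6, 13, 15 (4 total).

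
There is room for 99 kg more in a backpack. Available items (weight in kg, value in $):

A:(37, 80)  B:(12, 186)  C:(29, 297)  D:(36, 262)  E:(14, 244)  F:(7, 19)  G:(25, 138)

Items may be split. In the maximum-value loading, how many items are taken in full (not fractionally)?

4

Order: E (244/14=17.43) > B (186/12=15.50) > C (297/29=10.24) > D (262/36=7.28) > G (138/25=5.52) > F (19/7=2.71) > A (80/37=2.16)
Fill: take E (14 @ 244) → take B (12 @ 186) → take C (29 @ 297) → take D (36 @ 262) → take 8/25 of G → 44.16; 99/99 used.
4 item(s) taken whole; one partial (take 8/25 of G).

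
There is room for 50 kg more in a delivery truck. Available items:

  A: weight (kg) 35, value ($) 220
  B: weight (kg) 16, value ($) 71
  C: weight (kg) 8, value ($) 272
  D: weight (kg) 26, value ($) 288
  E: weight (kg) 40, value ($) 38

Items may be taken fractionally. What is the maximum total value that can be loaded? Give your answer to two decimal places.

Greedy by value/weight ratio, highest first.
Ratios (sorted): C 34.00, D 11.08, A 6.29, B 4.44, E 0.95
take C (8 @ 272); take D (26 @ 288); take 16/35 of A → 100.57. Capacity used 50/50.
Total value = 660.57

660.57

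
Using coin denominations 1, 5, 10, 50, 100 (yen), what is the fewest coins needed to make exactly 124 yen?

7

124 = 1×100 + 2×10 + 4×1
Total coins = 1 + 2 + 4 = 7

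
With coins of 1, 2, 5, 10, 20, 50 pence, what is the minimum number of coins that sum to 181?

Use the largest denomination that fits, subtract, and repeat.
181 = 3×50 + 1×20 + 1×10 + 1×1
Total coins = 3 + 1 + 1 + 1 = 6

6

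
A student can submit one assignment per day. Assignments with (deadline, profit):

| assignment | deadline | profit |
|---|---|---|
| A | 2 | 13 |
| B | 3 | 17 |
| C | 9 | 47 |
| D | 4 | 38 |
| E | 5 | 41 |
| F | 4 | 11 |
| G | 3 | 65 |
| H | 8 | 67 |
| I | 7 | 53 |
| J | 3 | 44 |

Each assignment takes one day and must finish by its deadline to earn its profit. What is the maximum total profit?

Take jobs in profit order; each goes to the latest open slot no later than its deadline.
By profit: H(d8,67), G(d3,65), I(d7,53), C(d9,47), J(d3,44), E(d5,41), D(d4,38), B(d3,17), A(d2,13), F(d4,11)
H→slot 8; G→slot 3; I→slot 7; C→slot 9; J→slot 2; E→slot 5; D→slot 4; B→slot 1; A skipped; F skipped.
Profit = 17 + 44 + 65 + 38 + 41 + 53 + 67 + 47 = 372

372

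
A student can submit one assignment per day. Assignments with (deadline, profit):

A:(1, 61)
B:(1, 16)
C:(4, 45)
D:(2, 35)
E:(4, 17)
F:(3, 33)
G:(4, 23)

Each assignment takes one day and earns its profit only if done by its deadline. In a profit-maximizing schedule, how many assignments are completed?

4

Take jobs in profit order; each goes to the latest open slot no later than its deadline.
By profit: A(d1,61), C(d4,45), D(d2,35), F(d3,33), G(d4,23), E(d4,17), B(d1,16)
A→slot 1; C→slot 4; D→slot 2; F→slot 3; G skipped; E skipped; B skipped.
4 of 7 scheduled.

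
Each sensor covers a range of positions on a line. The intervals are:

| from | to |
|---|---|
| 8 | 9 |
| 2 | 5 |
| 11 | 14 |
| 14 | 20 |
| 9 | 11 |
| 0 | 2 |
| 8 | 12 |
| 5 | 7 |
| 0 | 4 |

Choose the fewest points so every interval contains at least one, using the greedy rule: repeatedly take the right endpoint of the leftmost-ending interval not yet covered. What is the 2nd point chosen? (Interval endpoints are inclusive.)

Sorted: [0,2] [0,4] [2,5] [5,7] [8,9] [9,11] [8,12] [11,14] [14,20]
{[0,2],[0,4],[2,5]} hit by 2; {[5,7]} hit by 7; {[8,9],[9,11],[8,12]} hit by 9; {[11,14],[14,20]} hit by 14.
Points: 2, 7, 9, 14 (4 total).

7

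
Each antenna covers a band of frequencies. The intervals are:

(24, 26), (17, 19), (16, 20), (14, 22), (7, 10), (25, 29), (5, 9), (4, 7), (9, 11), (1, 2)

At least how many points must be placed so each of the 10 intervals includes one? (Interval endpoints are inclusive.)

5

Sort by right endpoint; whenever an interval is uncovered, place a point at its right end.
By right end: [1,2]  [4,7]  [5,9]  [7,10]  [9,11]  [17,19]  [16,20]  [14,22]  [24,26]  [25,29]
[1,2] uncovered → point at 2; [4,7] uncovered → point at 7; [9,11] uncovered → point at 11; [17,19] uncovered → point at 19; [24,26] uncovered → point at 26.
Points: 2, 7, 11, 19, 26 (5 total).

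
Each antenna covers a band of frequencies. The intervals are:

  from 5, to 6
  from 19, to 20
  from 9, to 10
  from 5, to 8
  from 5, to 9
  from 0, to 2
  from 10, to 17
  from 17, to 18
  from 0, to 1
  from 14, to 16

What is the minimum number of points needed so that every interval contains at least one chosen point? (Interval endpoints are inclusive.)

Process intervals by earliest right end; each time one isn't hit yet, stab at its right endpoint.
By right end: [0,1]  [0,2]  [5,6]  [5,8]  [5,9]  [9,10]  [14,16]  [10,17]  [17,18]  [19,20]
[0,1] uncovered → point at 1; [5,6] uncovered → point at 6; [9,10] uncovered → point at 10; [14,16] uncovered → point at 16; [17,18] uncovered → point at 18; [19,20] uncovered → point at 20.
Points: 1, 6, 10, 16, 18, 20 (6 total).

6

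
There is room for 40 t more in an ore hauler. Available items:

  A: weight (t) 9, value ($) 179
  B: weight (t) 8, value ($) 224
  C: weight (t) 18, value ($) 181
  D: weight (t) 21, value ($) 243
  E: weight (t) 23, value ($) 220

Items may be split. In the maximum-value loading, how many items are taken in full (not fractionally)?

Order: B (224/8=28.00) > A (179/9=19.89) > D (243/21=11.57) > C (181/18=10.06) > E (220/23=9.57)
Fill: take B (8 @ 224) → take A (9 @ 179) → take D (21 @ 243) → take 2/18 of C → 20.11; 40/40 used.
3 item(s) taken whole; one partial (take 2/18 of C).

3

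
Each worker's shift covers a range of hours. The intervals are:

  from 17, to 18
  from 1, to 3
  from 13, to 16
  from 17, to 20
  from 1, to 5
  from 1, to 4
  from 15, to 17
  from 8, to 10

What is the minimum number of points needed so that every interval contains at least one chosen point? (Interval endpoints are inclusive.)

4

By right end: [1,3]  [1,4]  [1,5]  [8,10]  [13,16]  [15,17]  [17,18]  [17,20]
[1,3] uncovered → point at 3; [8,10] uncovered → point at 10; [13,16] uncovered → point at 16; [17,18] uncovered → point at 18.
Points: 3, 10, 16, 18 (4 total).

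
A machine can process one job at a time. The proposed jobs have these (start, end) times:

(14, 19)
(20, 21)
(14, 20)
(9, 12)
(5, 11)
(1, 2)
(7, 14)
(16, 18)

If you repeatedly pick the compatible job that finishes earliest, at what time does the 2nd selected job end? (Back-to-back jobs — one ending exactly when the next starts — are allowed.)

Sorted by end: (1,2)  (5,11)  (9,12)  (7,14)  (16,18)  (14,19)  (14,20)  (20,21)
take (1,2); take (5,11); skip (7,14); take (16,18); skip (14,19); skip (14,20); take (20,21).
Selected: (1,2) (5,11) (16,18) (20,21)

11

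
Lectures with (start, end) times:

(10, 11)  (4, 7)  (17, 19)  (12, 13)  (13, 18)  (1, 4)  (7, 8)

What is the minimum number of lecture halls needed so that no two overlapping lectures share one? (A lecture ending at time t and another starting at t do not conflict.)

2

Count concurrent intervals with a sweep; the peak is the room count.
starts: [1, 4, 7, 10, 12, 13, 17]
ends:   [4, 7, 8, 11, 13, 18, 19]
s1→1 e4→0 s4→1 e7→0 s7→1 e8→0 s10→1 e11→0 s12→1 e13→0 s13→1 s17→2  — peak 2.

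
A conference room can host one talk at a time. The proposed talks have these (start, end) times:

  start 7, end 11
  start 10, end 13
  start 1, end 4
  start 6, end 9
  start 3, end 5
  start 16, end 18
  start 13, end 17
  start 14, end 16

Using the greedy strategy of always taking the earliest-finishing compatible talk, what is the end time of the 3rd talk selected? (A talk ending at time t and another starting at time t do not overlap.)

By end time: (1,4), (3,5), (6,9), (7,11), (10,13), (14,16), (13,17), (16,18).
Pick (1,4); next start ≥ 4 → (6,9); next start ≥ 9 → (10,13); next start ≥ 13 → (14,16); next start ≥ 16 → (16,18).
Selected: (1,4) (6,9) (10,13) (14,16) (16,18)

13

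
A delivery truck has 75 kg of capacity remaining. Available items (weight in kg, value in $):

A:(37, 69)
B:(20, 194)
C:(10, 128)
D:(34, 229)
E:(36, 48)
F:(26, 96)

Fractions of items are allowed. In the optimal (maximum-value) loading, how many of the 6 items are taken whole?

3

Sort by value per unit weight and fill in that order.
Order: C (128/10=12.80) > B (194/20=9.70) > D (229/34=6.74) > F (96/26=3.69) > A (69/37=1.86) > E (48/36=1.33)
Fill: take C (10 @ 128) → take B (20 @ 194) → take D (34 @ 229) → take 11/26 of F → 40.62; 75/75 used.
3 item(s) taken whole; one partial (take 11/26 of F).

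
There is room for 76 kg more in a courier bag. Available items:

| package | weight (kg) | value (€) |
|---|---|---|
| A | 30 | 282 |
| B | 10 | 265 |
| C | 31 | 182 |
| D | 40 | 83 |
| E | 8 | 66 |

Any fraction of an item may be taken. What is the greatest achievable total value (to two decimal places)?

Sort by value per unit weight and fill in that order.
Ratios (sorted): B 26.50, A 9.40, E 8.25, C 5.87, D 2.08
take B (10 @ 265); take A (30 @ 282); take E (8 @ 66); take 28/31 of C → 164.39. Capacity used 76/76.
Total value = 777.39

777.39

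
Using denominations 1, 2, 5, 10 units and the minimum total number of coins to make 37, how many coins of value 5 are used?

Greedy: take as many of the largest coin as possible, then repeat with the remainder.
37 = 3×10 + 1×5 + 1×2
Count of 5: 1

1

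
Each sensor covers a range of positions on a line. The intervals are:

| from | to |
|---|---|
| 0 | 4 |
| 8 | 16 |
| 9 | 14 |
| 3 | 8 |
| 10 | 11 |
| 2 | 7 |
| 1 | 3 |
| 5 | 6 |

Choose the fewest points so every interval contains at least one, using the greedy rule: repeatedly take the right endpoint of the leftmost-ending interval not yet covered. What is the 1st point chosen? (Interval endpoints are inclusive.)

Sort by right endpoint; whenever an interval is uncovered, place a point at its right end.
Sorted: [1,3] [0,4] [5,6] [2,7] [3,8] [10,11] [9,14] [8,16]
{[1,3],[0,4]} hit by 3; {[5,6],[2,7],[3,8]} hit by 6; {[10,11],[9,14],[8,16]} hit by 11.
Points: 3, 6, 11 (3 total).

3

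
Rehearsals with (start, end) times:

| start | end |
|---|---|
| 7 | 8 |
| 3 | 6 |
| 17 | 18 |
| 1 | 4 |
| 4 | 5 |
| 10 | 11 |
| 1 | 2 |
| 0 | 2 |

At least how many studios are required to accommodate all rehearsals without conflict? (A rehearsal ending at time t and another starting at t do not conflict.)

3

The answer is the maximum number of intervals overlapping at any instant.
starts: [0, 1, 1, 3, 4, 7, 10, 17]
ends:   [2, 2, 4, 5, 6, 8, 11, 18]
s0→1 s1→2 s1→3  — peak 3.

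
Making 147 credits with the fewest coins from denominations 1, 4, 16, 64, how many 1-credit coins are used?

3

Use the largest denomination that fits, subtract, and repeat.
147 − 2×64→19 − 1×16→3 − 3×1→0
Count of 1: 3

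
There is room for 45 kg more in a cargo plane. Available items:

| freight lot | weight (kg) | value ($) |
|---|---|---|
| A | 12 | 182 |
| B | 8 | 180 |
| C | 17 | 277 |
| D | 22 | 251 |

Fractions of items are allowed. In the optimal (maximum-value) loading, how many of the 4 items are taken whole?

3

Ratios (sorted): B 22.50, C 16.29, A 15.17, D 11.41
take B (8 @ 180); take C (17 @ 277); take A (12 @ 182); take 8/22 of D → 91.27. Capacity used 45/45.
3 item(s) taken whole; one partial (take 8/22 of D).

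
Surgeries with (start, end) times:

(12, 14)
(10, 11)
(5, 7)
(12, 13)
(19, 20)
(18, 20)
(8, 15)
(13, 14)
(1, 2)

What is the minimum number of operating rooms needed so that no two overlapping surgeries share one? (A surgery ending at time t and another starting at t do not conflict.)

Events (time:±→running): 1:+→1 2:-→0 5:+→1 7:-→0 8:+→1 10:+→2 11:-→1 12:+→2 12:+→3 … peak 3.

3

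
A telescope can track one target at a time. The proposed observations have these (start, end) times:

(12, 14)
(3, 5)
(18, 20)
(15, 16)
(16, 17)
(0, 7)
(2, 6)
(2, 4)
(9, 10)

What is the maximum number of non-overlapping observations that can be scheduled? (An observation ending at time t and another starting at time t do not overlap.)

6

Greedy by earliest finish: after sorting by end time, pick each interval compatible with the last pick.
Sorted by end: (2,4)  (3,5)  (2,6)  (0,7)  (9,10)  (12,14)  (15,16)  (16,17)  (18,20)
take (2,4); skip (3,5); take (9,10); take (12,14); take (15,16); take (16,17); take (18,20).
Selected 6 observations.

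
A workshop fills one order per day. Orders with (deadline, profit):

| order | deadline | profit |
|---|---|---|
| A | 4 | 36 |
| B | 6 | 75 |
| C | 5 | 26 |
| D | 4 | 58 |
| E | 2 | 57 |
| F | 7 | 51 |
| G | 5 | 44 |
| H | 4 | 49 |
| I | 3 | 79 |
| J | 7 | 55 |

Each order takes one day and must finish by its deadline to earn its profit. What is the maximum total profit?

Sort by profit descending; place each in the latest free slot ≤ its deadline.
By profit: I(d3,79), B(d6,75), D(d4,58), E(d2,57), J(d7,55), F(d7,51), H(d4,49), G(d5,44), A(d4,36), C(d5,26)
I→slot 3; B→slot 6; D→slot 4; E→slot 2; J→slot 7; F→slot 5; H→slot 1; G skipped; A skipped; C skipped.
Profit = 49 + 57 + 79 + 58 + 51 + 75 + 55 = 424

424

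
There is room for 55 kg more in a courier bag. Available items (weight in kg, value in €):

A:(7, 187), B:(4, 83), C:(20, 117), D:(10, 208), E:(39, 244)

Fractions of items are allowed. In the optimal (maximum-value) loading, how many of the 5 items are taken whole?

Sort by value per unit weight and fill in that order.
Ratios (sorted): A 26.71, D 20.80, B 20.75, E 6.26, C 5.85
take A (7 @ 187); take D (10 @ 208); take B (4 @ 83); take 34/39 of E → 212.72. Capacity used 55/55.
3 item(s) taken whole; one partial (take 34/39 of E).

3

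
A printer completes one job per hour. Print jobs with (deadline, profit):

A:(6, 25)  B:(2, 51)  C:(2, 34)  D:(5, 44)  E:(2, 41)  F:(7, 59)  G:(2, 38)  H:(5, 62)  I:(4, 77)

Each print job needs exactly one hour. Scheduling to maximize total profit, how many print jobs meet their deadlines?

Take jobs in profit order; each goes to the latest open slot no later than its deadline.
By profit: I(d4,77), H(d5,62), F(d7,59), B(d2,51), D(d5,44), E(d2,41), G(d2,38), C(d2,34), A(d6,25)
I→slot 4; H→slot 5; F→slot 7; B→slot 2; D→slot 3; E→slot 1; G skipped; C skipped; A→slot 6.
7 of 9 scheduled.

7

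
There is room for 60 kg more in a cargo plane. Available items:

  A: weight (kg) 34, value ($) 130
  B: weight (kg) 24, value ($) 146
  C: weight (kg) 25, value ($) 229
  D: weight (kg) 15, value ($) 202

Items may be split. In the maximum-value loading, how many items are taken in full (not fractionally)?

2

Sort by value per unit weight and fill in that order.
Order: D (202/15=13.47) > C (229/25=9.16) > B (146/24=6.08) > A (130/34=3.82)
Fill: take D (15 @ 202) → take C (25 @ 229) → take 20/24 of B → 121.67; 60/60 used.
2 item(s) taken whole; one partial (take 20/24 of B).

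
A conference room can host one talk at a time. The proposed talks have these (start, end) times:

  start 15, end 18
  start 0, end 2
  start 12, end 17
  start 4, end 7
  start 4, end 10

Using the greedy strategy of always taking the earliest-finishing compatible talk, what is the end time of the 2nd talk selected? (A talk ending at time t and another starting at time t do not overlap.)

Sorted by end: (0,2)  (4,7)  (4,10)  (12,17)  (15,18)
take (0,2); take (4,7); take (12,17).
Selected: (0,2) (4,7) (12,17)

7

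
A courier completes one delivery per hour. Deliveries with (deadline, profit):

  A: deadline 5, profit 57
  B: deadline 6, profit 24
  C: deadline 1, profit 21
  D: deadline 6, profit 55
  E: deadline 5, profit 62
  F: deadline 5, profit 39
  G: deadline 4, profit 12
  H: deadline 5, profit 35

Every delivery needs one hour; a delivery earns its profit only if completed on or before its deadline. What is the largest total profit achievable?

By profit: E(d5,62), A(d5,57), D(d6,55), F(d5,39), H(d5,35), B(d6,24), C(d1,21), G(d4,12)
E→slot 5; A→slot 4; D→slot 6; F→slot 3; H→slot 2; B→slot 1; C skipped; G skipped.
Profit = 24 + 35 + 39 + 57 + 62 + 55 = 272

272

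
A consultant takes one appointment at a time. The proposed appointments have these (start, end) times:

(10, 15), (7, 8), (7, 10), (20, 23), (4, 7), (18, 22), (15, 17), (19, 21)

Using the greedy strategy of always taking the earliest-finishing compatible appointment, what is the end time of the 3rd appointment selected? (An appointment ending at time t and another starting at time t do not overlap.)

By end time: (4,7), (7,8), (7,10), (10,15), (15,17), (19,21), (18,22), (20,23).
Pick (4,7); next start ≥ 7 → (7,8); next start ≥ 8 → (10,15); next start ≥ 15 → (15,17); next start ≥ 17 → (19,21).
Selected: (4,7) (7,8) (10,15) (15,17) (19,21)

15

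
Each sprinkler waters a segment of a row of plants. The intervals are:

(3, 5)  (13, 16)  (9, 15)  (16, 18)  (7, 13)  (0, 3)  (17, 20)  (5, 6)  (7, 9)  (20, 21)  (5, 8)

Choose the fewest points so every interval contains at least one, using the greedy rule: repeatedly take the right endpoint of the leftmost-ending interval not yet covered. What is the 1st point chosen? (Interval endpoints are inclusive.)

3

Sort by right endpoint; whenever an interval is uncovered, place a point at its right end.
By right end: [0,3]  [3,5]  [5,6]  [5,8]  [7,9]  [7,13]  [9,15]  [13,16]  [16,18]  [17,20]  [20,21]
[0,3] uncovered → point at 3; [5,6] uncovered → point at 6; [7,9] uncovered → point at 9; [13,16] uncovered → point at 16; [17,20] uncovered → point at 20.
Points: 3, 6, 9, 16, 20 (5 total).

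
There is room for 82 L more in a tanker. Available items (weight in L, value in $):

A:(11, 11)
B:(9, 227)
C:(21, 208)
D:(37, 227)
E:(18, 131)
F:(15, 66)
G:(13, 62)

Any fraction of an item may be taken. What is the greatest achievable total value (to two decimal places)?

774.59

Order: B (227/9=25.22) > C (208/21=9.90) > E (131/18=7.28) > D (227/37=6.14) > G (62/13=4.77) > F (66/15=4.40) > A (11/11=1.00)
Fill: take B (9 @ 227) → take C (21 @ 208) → take E (18 @ 131) → take 34/37 of D → 208.59; 82/82 used.
Total value = 774.59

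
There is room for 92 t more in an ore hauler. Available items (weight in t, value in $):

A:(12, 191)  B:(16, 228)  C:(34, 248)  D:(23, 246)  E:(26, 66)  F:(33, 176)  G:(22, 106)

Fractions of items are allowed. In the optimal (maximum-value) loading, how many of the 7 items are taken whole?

4

Greedy by value/weight ratio, highest first.
Ratios (sorted): A 15.92, B 14.25, D 10.70, C 7.29, F 5.33, G 4.82, E 2.54
take A (12 @ 191); take B (16 @ 228); take D (23 @ 246); take C (34 @ 248); take 7/33 of F → 37.33. Capacity used 92/92.
4 item(s) taken whole; one partial (take 7/33 of F).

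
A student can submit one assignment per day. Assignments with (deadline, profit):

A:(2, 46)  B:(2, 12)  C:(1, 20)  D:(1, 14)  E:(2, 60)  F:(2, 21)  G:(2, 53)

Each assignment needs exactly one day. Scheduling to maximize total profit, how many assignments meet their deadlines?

2

Take jobs in profit order; each goes to the latest open slot no later than its deadline.
Profit order: E=60 G=53 A=46 F=21 C=20 D=14 B=12
Assign: E→slot 2, G→slot 1, A skipped, F skipped, C skipped, D skipped, B skipped.
Slots: [1:G] [2:E]
2 of 7 scheduled.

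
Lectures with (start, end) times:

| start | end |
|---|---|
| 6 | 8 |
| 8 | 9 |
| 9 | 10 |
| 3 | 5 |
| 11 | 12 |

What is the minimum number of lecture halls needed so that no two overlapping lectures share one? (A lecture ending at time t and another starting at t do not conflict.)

1

The answer is the maximum number of intervals overlapping at any instant.
Events (time:±→running): 3:+→1 … peak 1.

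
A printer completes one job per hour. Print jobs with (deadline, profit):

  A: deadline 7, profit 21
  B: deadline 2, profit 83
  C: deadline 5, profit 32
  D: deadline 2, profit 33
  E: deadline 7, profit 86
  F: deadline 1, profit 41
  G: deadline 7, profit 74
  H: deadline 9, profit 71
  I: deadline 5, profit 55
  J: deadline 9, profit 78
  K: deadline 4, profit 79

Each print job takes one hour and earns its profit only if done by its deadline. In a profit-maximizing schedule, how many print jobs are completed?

9

Sort by profit descending; place each in the latest free slot ≤ its deadline.
Profit order: E=86 B=83 K=79 J=78 G=74 H=71 I=55 F=41 D=33 C=32 A=21
Assign: E→slot 7, B→slot 2, K→slot 4, J→slot 9, G→slot 6, H→slot 8, I→slot 5, F→slot 1, D skipped, C→slot 3, A skipped.
Slots: [1:F] [2:B] [3:C] [4:K] [5:I] [6:G] [7:E] [8:H] [9:J]
9 of 11 scheduled.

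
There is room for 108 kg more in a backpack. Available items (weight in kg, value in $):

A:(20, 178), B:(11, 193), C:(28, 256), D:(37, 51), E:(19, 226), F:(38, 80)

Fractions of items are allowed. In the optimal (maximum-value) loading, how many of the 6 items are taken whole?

4

Greedy by value/weight ratio, highest first.
Ratios (sorted): B 17.55, E 11.89, C 9.14, A 8.90, F 2.11, D 1.38
take B (11 @ 193); take E (19 @ 226); take C (28 @ 256); take A (20 @ 178); take 30/38 of F → 63.16. Capacity used 108/108.
4 item(s) taken whole; one partial (take 30/38 of F).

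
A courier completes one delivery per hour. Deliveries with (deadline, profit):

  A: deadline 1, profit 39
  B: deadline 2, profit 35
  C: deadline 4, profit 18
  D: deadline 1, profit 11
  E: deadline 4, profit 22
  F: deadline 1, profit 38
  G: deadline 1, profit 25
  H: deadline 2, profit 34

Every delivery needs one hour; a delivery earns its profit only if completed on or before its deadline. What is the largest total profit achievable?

Take jobs in profit order; each goes to the latest open slot no later than its deadline.
Profit order: A=39 F=38 B=35 H=34 G=25 E=22 C=18 D=11
Assign: A→slot 1, F skipped, B→slot 2, H skipped, G skipped, E→slot 4, C→slot 3, D skipped.
Slots: [1:A] [2:B] [3:C] [4:E]
Profit = 39 + 35 + 18 + 22 = 114

114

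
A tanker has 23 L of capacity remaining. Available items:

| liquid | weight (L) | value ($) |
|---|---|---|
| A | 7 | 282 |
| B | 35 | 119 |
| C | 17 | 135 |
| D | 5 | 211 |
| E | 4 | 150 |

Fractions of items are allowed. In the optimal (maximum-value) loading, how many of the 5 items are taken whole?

Order: D (211/5=42.20) > A (282/7=40.29) > E (150/4=37.50) > C (135/17=7.94) > B (119/35=3.40)
Fill: take D (5 @ 211) → take A (7 @ 282) → take E (4 @ 150) → take 7/17 of C → 55.59; 23/23 used.
3 item(s) taken whole; one partial (take 7/17 of C).

3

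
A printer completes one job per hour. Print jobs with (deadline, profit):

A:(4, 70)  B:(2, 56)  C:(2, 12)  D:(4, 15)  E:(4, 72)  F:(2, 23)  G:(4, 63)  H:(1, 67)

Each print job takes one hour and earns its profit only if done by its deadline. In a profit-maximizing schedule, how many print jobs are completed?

4

Sort by profit descending; place each in the latest free slot ≤ its deadline.
By profit: E(d4,72), A(d4,70), H(d1,67), G(d4,63), B(d2,56), F(d2,23), D(d4,15), C(d2,12)
E→slot 4; A→slot 3; H→slot 1; G→slot 2; B skipped; F skipped; D skipped; C skipped.
4 of 8 scheduled.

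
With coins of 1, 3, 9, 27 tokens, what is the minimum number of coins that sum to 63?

Greedy: take as many of the largest coin as possible, then repeat with the remainder.
63 = 2×27 + 1×9
Total coins = 2 + 1 = 3

3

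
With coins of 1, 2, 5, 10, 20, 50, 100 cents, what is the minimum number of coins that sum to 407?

6

407 = 4×100 + 1×5 + 1×2
Total coins = 4 + 1 + 1 = 6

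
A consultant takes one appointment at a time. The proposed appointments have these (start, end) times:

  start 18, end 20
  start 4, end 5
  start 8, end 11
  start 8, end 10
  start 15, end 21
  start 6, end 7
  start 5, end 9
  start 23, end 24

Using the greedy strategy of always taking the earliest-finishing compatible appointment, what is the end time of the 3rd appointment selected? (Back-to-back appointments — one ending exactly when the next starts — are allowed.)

10

Order by finish time; keep every interval that doesn't clash with the previous kept one.
Sorted by end: (4,5)  (6,7)  (5,9)  (8,10)  (8,11)  (18,20)  (15,21)  (23,24)
take (4,5); take (6,7); skip (5,9); take (8,10); skip (8,11); take (18,20); take (23,24).
Selected: (4,5) (6,7) (8,10) (18,20) (23,24)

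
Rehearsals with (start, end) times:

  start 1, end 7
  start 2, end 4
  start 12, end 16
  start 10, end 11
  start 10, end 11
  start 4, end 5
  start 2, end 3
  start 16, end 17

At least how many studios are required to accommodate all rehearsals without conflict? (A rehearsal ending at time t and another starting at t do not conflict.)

Events (time:±→running): 1:+→1 2:+→2 2:+→3 … peak 3.

3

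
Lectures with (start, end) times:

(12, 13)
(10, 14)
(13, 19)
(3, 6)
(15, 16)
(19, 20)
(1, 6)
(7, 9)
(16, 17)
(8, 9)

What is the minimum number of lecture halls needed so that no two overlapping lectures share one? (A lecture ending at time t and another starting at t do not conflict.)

2

Count concurrent intervals with a sweep; the peak is the room count.
starts: [1, 3, 7, 8, 10, 12, 13, 15, 16, 19]
ends:   [6, 6, 9, 9, 13, 14, 16, 17, 19, 20]
s1→1 s3→2  — peak 2.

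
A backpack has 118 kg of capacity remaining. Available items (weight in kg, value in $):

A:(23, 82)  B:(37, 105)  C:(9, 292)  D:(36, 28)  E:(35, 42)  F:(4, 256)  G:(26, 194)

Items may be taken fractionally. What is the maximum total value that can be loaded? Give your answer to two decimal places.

951.80

Sort by value per unit weight and fill in that order.
Order: F (256/4=64.00) > C (292/9=32.44) > G (194/26=7.46) > A (82/23=3.57) > B (105/37=2.84) > E (42/35=1.20) > D (28/36=0.78)
Fill: take F (4 @ 256) → take C (9 @ 292) → take G (26 @ 194) → take A (23 @ 82) → take B (37 @ 105) → take 19/35 of E → 22.80; 118/118 used.
Total value = 951.80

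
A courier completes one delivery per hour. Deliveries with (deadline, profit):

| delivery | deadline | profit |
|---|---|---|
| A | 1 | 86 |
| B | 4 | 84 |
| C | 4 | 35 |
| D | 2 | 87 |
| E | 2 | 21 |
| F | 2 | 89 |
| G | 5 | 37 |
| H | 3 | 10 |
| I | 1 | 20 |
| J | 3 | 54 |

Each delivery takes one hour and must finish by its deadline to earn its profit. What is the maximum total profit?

By profit: F(d2,89), D(d2,87), A(d1,86), B(d4,84), J(d3,54), G(d5,37), C(d4,35), E(d2,21), I(d1,20), H(d3,10)
F→slot 2; D→slot 1; A skipped; B→slot 4; J→slot 3; G→slot 5; C skipped; E skipped; I skipped; H skipped.
Profit = 87 + 89 + 54 + 84 + 37 = 351

351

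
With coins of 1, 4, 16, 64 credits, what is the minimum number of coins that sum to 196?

Greedy: take as many of the largest coin as possible, then repeat with the remainder.
196 = 3×64 + 1×4
Total coins = 3 + 1 = 4

4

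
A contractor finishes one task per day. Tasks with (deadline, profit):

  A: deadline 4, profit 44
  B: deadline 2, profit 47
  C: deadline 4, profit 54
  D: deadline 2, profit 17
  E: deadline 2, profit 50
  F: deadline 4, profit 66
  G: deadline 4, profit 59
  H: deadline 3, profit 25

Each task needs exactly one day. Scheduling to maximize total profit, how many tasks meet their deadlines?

4

Take jobs in profit order; each goes to the latest open slot no later than its deadline.
Profit order: F=66 G=59 C=54 E=50 B=47 A=44 H=25 D=17
Assign: F→slot 4, G→slot 3, C→slot 2, E→slot 1, B skipped, A skipped, H skipped, D skipped.
Slots: [1:E] [2:C] [3:G] [4:F]
4 of 8 scheduled.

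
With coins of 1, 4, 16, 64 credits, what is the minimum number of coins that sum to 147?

Greedy: take as many of the largest coin as possible, then repeat with the remainder.
147 = 2×64 + 1×16 + 3×1
Total coins = 2 + 1 + 3 = 6

6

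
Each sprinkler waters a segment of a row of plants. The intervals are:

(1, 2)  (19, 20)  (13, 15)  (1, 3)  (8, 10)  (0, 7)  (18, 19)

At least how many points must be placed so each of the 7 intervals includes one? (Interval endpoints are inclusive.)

Process intervals by earliest right end; each time one isn't hit yet, stab at its right endpoint.
By right end: [1,2]  [1,3]  [0,7]  [8,10]  [13,15]  [18,19]  [19,20]
[1,2] uncovered → point at 2; [8,10] uncovered → point at 10; [13,15] uncovered → point at 15; [18,19] uncovered → point at 19.
Points: 2, 10, 15, 19 (4 total).

4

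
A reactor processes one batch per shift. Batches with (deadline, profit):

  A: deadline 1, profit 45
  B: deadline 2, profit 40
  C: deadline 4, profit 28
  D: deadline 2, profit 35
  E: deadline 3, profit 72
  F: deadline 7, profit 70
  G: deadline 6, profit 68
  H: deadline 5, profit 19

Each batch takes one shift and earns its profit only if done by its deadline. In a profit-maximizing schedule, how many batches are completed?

Sort by profit descending; place each in the latest free slot ≤ its deadline.
By profit: E(d3,72), F(d7,70), G(d6,68), A(d1,45), B(d2,40), D(d2,35), C(d4,28), H(d5,19)
E→slot 3; F→slot 7; G→slot 6; A→slot 1; B→slot 2; D skipped; C→slot 4; H→slot 5.
7 of 8 scheduled.

7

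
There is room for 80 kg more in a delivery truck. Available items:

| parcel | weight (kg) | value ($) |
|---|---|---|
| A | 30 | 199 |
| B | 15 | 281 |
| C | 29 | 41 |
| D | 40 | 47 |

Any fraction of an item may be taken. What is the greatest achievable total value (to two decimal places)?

528.05

Sort by value per unit weight and fill in that order.
Ratios (sorted): B 18.73, A 6.63, C 1.41, D 1.18
take B (15 @ 281); take A (30 @ 199); take C (29 @ 41); take 6/40 of D → 7.05. Capacity used 80/80.
Total value = 528.05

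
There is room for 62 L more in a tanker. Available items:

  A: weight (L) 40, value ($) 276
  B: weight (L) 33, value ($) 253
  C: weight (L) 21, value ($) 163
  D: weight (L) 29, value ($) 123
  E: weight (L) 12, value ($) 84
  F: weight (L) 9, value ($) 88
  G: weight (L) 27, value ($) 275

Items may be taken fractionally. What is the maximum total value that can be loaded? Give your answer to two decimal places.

Sort by value per unit weight and fill in that order.
Ratios (sorted): G 10.19, F 9.78, C 7.76, B 7.67, E 7.00, A 6.90, D 4.24
take G (27 @ 275); take F (9 @ 88); take C (21 @ 163); take 5/33 of B → 38.33. Capacity used 62/62.
Total value = 564.33

564.33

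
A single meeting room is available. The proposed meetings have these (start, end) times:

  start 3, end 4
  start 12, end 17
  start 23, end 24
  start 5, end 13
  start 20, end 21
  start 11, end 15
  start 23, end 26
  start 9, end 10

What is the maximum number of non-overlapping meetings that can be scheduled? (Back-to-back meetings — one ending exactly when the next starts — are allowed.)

Sort by end time and greedily take each interval whose start is ≥ the last chosen end.
By end time: (3,4), (9,10), (5,13), (11,15), (12,17), (20,21), (23,24), (23,26).
Pick (3,4); next start ≥ 4 → (9,10); next start ≥ 10 → (11,15); next start ≥ 15 → (20,21); next start ≥ 21 → (23,24).
Selected 5 meetings.

5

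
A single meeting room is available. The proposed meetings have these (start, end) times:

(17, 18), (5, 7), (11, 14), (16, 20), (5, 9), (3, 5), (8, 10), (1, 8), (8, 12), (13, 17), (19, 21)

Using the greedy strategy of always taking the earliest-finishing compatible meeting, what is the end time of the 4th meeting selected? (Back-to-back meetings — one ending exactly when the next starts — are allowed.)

14

Order by finish time; keep every interval that doesn't clash with the previous kept one.
By end time: (3,5), (5,7), (1,8), (5,9), (8,10), (8,12), (11,14), (13,17), (17,18), (16,20), (19,21).
Pick (3,5); next start ≥ 5 → (5,7); next start ≥ 7 → (8,10); next start ≥ 10 → (11,14); next start ≥ 14 → (17,18); next start ≥ 18 → (19,21).
Selected: (3,5) (5,7) (8,10) (11,14) (17,18) (19,21)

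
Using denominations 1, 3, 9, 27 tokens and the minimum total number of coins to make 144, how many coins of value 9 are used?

1

144 = 5×27 + 1×9
Count of 9: 1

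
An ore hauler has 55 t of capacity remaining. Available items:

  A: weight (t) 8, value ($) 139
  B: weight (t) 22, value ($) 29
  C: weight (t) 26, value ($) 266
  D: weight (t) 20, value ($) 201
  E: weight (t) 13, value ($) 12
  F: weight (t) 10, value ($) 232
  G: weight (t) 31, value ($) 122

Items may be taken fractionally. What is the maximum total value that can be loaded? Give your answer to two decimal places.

Ratios (sorted): F 23.20, A 17.38, C 10.23, D 10.05, G 3.94, B 1.32, E 0.92
take F (10 @ 232); take A (8 @ 139); take C (26 @ 266); take 11/20 of D → 110.55. Capacity used 55/55.
Total value = 747.55

747.55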